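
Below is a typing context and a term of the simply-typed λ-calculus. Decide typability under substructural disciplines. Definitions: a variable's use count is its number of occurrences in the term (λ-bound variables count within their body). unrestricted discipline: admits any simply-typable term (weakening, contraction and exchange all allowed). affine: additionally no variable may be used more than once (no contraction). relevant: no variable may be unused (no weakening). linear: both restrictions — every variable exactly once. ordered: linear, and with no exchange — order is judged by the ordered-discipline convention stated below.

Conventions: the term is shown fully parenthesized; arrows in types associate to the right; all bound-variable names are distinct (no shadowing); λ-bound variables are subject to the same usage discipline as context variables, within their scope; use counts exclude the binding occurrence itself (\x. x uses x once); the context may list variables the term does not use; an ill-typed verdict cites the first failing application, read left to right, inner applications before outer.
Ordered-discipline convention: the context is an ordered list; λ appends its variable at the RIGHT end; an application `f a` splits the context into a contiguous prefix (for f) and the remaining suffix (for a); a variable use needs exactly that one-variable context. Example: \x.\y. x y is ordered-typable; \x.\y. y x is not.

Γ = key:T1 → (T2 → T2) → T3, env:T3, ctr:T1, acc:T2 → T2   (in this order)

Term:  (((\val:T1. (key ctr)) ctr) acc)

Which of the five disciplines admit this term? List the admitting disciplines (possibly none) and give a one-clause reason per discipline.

accepted by: unrestricted
use counts: key ×1; env ×0; ctr ×2; acc ×1; val (λ-bound) ×0
order of uses: key, ctr, ctr, acc
typing: well-typed at T3
ordered ✗ (ctr ×2 used more than once (contraction); unused: env, val — weakening required)
linear ✗ (ctr ×2 used more than once (contraction); unused: env, val — weakening required)
affine ✗ (ctr ×2 used more than once (contraction))
relevant ✗ (unused: env, val — weakening required)
unrestricted ✓ (well-typed at T3; no restrictions here)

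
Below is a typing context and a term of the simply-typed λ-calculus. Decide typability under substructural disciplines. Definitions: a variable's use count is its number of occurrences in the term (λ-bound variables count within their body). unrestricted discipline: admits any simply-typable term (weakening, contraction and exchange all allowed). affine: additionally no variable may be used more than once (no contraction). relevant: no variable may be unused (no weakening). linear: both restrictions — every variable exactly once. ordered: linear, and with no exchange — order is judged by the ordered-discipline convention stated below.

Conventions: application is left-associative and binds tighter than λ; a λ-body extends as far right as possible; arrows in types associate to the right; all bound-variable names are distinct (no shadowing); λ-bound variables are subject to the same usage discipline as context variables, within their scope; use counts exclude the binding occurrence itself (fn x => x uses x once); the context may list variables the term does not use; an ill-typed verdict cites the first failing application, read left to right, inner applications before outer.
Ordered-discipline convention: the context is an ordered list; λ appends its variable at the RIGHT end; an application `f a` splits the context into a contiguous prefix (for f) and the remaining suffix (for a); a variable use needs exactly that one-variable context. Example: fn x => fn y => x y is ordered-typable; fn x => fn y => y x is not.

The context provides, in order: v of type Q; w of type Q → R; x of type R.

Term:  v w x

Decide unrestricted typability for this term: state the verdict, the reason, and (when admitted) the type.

no — the type mismatch rejects it
counts: v: 1, w: 1, x: 1
use order (left to right): v, w, x
typing: ill-typed: non-arrow in function slot: Q
per-discipline verdicts: ordered ✗ · linear ✗ · affine ✗ · relevant ✗ · unrestricted ✗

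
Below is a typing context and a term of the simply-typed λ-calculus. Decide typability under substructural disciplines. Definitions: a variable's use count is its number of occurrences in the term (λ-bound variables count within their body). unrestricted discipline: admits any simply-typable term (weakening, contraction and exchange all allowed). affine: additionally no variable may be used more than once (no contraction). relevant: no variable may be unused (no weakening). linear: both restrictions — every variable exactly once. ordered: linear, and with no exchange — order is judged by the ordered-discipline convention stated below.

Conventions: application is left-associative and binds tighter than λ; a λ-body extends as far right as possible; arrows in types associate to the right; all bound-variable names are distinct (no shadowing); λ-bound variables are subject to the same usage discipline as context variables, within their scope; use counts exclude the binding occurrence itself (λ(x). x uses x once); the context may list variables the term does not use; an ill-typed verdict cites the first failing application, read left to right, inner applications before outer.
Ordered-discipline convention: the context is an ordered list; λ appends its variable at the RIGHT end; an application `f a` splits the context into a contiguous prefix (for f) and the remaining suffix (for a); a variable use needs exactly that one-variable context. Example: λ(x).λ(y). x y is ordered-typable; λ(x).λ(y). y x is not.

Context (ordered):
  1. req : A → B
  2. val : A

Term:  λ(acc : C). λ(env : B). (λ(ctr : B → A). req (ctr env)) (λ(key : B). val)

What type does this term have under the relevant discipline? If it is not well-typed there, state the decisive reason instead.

not well-typed under relevant — unused: acc, key — weakening required
counts: req=1, val=1, acc (bound)=0, env (bound)=1, ctr (bound)=1, key (bound)=0
left-to-right use order: req, ctr, env, val
typing: well-typed at C → B → B
summary: ordered ✗, linear ✗, affine ✓, relevant ✗, unrestricted ✓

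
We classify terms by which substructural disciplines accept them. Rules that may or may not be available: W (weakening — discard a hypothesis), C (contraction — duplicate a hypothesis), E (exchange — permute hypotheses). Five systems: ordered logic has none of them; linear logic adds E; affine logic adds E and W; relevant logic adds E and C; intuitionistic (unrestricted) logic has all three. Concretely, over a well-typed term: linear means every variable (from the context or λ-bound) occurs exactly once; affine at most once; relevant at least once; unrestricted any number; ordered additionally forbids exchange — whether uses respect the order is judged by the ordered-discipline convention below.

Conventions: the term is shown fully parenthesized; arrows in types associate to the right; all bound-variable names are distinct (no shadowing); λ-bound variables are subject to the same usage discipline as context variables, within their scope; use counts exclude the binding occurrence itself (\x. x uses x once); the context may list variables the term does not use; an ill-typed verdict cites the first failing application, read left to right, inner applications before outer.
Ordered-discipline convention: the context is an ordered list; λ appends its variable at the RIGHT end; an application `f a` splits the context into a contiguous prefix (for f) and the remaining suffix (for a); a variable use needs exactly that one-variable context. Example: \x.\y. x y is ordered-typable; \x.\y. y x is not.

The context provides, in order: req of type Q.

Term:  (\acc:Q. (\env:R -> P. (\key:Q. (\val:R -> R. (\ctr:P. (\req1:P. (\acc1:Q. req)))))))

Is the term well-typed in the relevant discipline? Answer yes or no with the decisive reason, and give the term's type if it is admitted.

no — needs weakening: acc, env, key, val, ctr, req1, acc1 unused
use counts: req: 1×, acc [bound]: 0×, env [bound]: 0×, key [bound]: 0×, val [bound]: 0×, ctr [bound]: 0×, req1 [bound]: 0×, acc1 [bound]: 0×
uses in reading order: req
typing: well-typed — term : Q -> (R -> P) -> Q -> (R -> R) -> P -> P -> Q -> Q
across the five disciplines: ordered ✗ | linear ✗ | affine ✓ | relevant ✗ | unrestricted ✓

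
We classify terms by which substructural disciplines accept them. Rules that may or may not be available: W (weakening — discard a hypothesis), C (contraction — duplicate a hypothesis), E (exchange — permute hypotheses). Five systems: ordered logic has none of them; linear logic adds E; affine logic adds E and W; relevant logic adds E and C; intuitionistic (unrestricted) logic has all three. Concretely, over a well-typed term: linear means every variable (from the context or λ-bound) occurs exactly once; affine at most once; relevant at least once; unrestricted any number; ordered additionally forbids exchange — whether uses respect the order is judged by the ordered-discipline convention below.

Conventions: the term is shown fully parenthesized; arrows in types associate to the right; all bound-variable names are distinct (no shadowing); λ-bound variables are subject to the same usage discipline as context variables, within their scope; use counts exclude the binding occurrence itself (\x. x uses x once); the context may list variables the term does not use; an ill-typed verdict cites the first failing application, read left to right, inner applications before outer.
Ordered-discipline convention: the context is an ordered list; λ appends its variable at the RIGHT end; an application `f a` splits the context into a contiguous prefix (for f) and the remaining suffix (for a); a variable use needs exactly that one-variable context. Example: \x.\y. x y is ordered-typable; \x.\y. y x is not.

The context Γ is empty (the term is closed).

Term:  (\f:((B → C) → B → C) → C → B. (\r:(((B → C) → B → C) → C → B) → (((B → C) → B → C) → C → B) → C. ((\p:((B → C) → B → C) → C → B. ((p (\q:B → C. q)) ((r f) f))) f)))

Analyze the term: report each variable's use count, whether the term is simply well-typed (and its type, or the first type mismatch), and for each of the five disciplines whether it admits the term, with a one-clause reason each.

variable uses: f (bound) ×3; r (bound) ×1; p (bound) ×1; q (bound) ×1
left-to-right use order: p, q, r, f, f, f
typing: well-typed at (((B → C) → B → C) → C → B) → ((((B → C) → B → C) → C → B) → (((B → C) → B → C) → C → B) → C) → B
ordered ✗ (needs contraction — f ×3)
linear ✗ (needs contraction — f ×3)
affine ✗ (needs contraction — f ×3)
relevant ✓ (f, r, p, q: all used, weakening unneeded)
unrestricted ✓ (simply typable at (((B → C) → B → C) → C → B) → ((((B → C) → B → C) → C → B) → (((B → C) → B → C) → C → B) → C) → B; W, C, E all held)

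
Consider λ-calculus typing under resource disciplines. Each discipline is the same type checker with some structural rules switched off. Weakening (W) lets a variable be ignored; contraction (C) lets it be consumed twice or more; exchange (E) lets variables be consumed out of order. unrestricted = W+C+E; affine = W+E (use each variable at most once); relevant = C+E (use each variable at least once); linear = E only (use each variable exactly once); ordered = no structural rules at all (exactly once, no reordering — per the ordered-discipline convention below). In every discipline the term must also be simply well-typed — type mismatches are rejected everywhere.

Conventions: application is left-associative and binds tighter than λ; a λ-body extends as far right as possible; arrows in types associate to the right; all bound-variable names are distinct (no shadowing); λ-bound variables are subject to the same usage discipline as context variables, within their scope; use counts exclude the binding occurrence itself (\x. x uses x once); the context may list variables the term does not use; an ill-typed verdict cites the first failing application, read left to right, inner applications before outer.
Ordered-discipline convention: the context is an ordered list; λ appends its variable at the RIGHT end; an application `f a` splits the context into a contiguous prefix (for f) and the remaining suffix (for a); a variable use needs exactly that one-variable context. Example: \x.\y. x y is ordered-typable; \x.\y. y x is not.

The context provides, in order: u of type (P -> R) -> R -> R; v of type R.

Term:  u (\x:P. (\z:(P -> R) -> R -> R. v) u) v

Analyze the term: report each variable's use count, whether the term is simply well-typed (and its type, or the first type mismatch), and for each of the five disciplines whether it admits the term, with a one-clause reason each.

counts: u=2, v=2, x (bound)=0, z (bound)=0
use order (left to right): u, v, u, v
typing: well-typed at R
ordered: ✗, repeated use of u ×2, v ×2; needs weakening: x, z unused
linear: ✗, repeated use of u ×2, v ×2; needs weakening: x, z unused
affine: ✗, repeated use of u ×2, v ×2
relevant: ✗, needs weakening: x, z unused
unrestricted: ✓, well-typed at R; no restrictions here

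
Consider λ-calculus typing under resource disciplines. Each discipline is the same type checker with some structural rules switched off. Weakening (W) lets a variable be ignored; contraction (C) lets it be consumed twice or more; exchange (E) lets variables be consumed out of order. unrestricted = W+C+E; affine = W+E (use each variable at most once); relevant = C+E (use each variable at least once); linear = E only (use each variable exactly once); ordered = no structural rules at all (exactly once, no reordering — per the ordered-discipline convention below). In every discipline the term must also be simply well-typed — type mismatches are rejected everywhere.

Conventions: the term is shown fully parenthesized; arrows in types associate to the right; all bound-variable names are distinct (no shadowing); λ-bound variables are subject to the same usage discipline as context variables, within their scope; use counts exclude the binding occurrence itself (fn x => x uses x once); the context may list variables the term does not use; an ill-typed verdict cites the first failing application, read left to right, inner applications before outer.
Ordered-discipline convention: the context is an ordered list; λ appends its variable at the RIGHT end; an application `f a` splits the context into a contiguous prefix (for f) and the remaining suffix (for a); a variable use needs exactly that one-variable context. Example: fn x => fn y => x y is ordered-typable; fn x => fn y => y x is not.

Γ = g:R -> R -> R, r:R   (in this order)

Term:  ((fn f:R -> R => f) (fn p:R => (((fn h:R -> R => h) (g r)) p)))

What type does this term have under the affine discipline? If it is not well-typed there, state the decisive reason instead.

term : R -> R
counts: g=1; r=1; f (λ-bound)=1; p (λ-bound)=1; h (λ-bound)=1
left-to-right use order: f, h, g, r, p
typing: well-typed at R -> R
all disciplines: ordered ✓, linear ✓, affine ✓, relevant ✓, unrestricted ✓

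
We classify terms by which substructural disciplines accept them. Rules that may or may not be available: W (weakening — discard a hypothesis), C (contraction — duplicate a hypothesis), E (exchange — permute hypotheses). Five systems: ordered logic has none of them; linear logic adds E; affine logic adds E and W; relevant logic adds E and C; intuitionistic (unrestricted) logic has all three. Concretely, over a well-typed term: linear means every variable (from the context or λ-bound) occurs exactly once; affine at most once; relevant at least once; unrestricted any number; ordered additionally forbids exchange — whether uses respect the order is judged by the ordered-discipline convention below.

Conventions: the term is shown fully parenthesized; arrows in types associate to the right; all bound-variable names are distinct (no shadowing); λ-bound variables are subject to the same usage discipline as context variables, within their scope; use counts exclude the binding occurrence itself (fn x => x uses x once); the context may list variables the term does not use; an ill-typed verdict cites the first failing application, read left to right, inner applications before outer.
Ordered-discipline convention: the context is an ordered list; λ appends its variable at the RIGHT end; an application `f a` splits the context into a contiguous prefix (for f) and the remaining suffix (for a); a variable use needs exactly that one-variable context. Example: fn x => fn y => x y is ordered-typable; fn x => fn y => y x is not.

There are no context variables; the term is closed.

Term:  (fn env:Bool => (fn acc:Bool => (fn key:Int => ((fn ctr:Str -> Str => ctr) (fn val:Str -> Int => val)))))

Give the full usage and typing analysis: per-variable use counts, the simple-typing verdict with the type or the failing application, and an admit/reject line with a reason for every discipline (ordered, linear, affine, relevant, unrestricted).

counts: env (bound): 0×; acc (bound): 0×; key (bound): 0×; ctr (bound): 1×; val (bound): 1×
order of uses: ctr, val
typing: ill-typed: argument of type (Str -> Int) -> Str -> Int where Str -> Str is required
ordered ✗ (not simply typable)
linear ✗ (fails simple typing)
affine ✗ (a type mismatch blocks all five)
relevant ✗ (the type mismatch rejects it)
unrestricted ✗ (not simply typable)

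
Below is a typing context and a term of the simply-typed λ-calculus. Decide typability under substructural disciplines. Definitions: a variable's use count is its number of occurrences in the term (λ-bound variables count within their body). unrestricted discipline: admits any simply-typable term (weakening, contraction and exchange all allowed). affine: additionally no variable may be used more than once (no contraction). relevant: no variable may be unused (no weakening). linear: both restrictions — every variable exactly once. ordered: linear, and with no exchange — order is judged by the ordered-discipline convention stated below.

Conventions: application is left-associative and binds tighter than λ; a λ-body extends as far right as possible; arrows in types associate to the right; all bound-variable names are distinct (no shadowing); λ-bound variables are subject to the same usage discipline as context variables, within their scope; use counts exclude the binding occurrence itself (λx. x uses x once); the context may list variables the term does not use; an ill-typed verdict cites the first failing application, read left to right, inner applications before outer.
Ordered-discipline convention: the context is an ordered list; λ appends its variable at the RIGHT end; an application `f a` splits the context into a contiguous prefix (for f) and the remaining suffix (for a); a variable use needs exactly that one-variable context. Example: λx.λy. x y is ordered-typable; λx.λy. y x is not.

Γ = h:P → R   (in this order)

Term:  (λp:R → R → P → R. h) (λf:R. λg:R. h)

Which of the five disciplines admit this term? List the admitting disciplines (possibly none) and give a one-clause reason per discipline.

admitted in: unrestricted
usage: h ×2, p [bound] ×0, f [bound] ×0, g [bound] ×0
left-to-right use order: h, h
typing: ✓ — P → R
ordered: ✗, h ×2 used more than once (contraction); unused: p, f, g — weakening required
linear: ✗, h ×2 used more than once (contraction); unused: p, f, g — weakening required
affine: ✗, h ×2 used more than once (contraction)
relevant: ✗, unused: p, f, g — weakening required
unrestricted: ✓, simply typable at P → R; W, C, E all held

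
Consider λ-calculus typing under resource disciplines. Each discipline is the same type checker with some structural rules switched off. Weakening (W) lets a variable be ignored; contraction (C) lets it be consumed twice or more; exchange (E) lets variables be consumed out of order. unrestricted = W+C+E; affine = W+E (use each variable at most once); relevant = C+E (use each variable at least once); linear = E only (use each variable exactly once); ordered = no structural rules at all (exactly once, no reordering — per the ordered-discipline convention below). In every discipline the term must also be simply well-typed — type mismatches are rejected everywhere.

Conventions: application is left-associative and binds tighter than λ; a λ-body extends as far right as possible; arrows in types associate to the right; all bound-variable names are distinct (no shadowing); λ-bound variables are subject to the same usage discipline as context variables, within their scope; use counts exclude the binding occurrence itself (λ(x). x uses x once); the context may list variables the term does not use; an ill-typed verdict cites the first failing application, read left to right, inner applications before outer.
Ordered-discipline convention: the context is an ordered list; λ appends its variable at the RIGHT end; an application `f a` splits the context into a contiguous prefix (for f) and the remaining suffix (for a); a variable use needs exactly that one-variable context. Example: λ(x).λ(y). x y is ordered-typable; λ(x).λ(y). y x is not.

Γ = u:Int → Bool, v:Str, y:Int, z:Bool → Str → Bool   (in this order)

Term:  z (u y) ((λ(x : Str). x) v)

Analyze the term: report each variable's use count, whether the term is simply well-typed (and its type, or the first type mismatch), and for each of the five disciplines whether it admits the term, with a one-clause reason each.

usage: u=1; v=1; y=1; z=1; x (λ-bound)=1
order of uses: z, u, y, x, v
typing: well-typed — term : Bool
ordered: ✗ — use order z, u, y, x, v needs exchange
linear: ✓ — exactly-once usage across u, v, y, z, x
affine: ✓ — no duplicate uses among u, v, y, z, x
relevant: ✓ — u, v, y, z, x: all used, weakening unneeded
unrestricted: ✓ — type-checks (Bool) and nothing is barred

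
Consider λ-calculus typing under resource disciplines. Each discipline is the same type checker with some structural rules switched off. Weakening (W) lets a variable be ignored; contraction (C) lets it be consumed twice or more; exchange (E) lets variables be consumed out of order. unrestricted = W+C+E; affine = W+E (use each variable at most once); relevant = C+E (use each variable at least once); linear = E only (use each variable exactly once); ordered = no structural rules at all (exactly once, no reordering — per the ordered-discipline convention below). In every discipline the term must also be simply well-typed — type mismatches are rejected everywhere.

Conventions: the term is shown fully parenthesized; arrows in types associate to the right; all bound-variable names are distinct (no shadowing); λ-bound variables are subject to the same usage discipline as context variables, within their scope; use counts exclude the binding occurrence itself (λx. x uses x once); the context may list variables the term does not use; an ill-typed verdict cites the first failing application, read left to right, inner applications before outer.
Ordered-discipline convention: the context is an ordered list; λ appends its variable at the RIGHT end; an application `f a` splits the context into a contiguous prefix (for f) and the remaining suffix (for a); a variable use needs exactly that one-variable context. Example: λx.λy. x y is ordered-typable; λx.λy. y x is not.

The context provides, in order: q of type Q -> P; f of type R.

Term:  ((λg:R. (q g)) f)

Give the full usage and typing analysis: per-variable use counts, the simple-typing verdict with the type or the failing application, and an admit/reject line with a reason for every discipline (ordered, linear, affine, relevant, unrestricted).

variable uses: q: 1×; f: 1×; g (λ-bound): 1×
left-to-right use order: q, g, f
typing: ill-typed: an application expects Q but receives R
ordered: ✗, the type mismatch rejects it
linear: ✗, not simply typable
affine: ✗, fails simple typing
relevant: ✗, a type mismatch blocks all five
unrestricted: ✗, the type mismatch rejects it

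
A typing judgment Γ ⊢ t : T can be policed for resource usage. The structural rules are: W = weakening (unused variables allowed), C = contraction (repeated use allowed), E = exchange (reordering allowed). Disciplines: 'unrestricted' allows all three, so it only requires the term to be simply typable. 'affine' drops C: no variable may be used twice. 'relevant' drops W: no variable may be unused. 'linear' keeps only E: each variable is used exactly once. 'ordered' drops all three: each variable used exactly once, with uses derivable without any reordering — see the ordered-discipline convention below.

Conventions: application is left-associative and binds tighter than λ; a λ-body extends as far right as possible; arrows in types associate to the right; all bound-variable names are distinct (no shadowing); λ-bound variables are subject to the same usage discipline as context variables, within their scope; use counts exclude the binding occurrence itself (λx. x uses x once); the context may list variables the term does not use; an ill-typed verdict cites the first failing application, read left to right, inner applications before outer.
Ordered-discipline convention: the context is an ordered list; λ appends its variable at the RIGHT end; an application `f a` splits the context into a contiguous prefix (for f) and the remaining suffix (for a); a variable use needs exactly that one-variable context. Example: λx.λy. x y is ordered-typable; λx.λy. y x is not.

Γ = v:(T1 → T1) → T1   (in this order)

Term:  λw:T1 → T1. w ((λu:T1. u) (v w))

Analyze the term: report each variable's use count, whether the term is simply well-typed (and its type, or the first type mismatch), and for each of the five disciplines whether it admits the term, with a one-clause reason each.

use counts: v=1; w [bound]=2; u [bound]=1
left-to-right use order: w, u, v, w
typing: well-typed at (T1 → T1) → T1
ordered ✗ (needs contraction — w ×2)
linear ✗ (needs contraction — w ×2)
affine ✗ (needs contraction — w ×2)
relevant ✓ (v, w, u: all used, weakening unneeded)
unrestricted ✓ (typability at (T1 → T1) → T1 is all that's needed)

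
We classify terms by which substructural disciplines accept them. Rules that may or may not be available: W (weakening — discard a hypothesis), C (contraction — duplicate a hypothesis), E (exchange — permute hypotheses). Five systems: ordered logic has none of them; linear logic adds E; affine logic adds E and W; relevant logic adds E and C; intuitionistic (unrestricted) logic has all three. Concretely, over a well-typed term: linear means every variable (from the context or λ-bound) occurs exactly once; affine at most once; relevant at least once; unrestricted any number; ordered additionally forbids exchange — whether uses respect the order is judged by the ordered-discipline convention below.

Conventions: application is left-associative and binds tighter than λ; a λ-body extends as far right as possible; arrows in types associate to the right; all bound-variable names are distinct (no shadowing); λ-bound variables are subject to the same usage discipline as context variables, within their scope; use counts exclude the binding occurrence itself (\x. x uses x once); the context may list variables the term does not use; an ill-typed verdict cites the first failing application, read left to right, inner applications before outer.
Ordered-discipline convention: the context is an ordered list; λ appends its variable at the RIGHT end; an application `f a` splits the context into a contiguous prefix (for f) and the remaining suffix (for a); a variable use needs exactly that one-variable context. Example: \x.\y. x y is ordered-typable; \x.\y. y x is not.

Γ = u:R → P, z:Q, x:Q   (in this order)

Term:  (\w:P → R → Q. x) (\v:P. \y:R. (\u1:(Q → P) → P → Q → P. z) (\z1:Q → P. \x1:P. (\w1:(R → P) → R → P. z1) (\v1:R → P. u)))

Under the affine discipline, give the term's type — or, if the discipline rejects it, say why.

term : Q
usage: u=1; z=1; x=1; w [bound]=0; v [bound]=0; y [bound]=0; u1 [bound]=0; z1 [bound]=1; x1 [bound]=0; w1 [bound]=0; v1 [bound]=0
order of uses: x, z, z1, u
typing: ✓ — Q
summary: ordered ✗ · linear ✗ · affine ✓ · relevant ✗ · unrestricted ✓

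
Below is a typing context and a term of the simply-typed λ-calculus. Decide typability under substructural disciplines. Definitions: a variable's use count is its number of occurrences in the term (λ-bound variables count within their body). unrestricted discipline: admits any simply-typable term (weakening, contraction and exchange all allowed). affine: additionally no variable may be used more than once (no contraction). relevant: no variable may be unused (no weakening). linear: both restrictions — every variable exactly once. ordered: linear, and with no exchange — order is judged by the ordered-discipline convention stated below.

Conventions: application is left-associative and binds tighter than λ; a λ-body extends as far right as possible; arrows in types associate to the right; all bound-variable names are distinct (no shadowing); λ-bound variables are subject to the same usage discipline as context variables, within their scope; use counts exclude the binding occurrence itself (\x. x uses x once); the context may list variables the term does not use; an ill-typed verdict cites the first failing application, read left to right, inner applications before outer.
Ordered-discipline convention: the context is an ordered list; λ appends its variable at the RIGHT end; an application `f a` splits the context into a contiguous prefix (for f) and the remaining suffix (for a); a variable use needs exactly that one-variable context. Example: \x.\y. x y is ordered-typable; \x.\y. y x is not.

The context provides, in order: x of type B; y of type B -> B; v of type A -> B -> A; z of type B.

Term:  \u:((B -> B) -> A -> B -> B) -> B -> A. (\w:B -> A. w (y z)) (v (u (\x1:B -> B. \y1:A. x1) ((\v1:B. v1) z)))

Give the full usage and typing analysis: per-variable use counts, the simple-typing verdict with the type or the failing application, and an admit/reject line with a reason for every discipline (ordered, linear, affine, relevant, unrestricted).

counts: x=0; y=1; v=1; z=2; u (λ-bound)=1; w (λ-bound)=1; x1 (λ-bound)=1; y1 (λ-bound)=0; v1 (λ-bound)=1
order of uses: w, y, z, v, u, x1, v1, z
typing: well-typed at (((B -> B) -> A -> B -> B) -> B -> A) -> A
ordered: ✗ — needs contraction — z ×2; unused: x, y1 — weakening required
linear: ✗ — needs contraction — z ×2; unused: x, y1 — weakening required
affine: ✗ — needs contraction — z ×2
relevant: ✗ — unused: x, y1 — weakening required
unrestricted: ✓ — well-typed at (((B -> B) -> A -> B -> B) -> B -> A) -> A; no restrictions here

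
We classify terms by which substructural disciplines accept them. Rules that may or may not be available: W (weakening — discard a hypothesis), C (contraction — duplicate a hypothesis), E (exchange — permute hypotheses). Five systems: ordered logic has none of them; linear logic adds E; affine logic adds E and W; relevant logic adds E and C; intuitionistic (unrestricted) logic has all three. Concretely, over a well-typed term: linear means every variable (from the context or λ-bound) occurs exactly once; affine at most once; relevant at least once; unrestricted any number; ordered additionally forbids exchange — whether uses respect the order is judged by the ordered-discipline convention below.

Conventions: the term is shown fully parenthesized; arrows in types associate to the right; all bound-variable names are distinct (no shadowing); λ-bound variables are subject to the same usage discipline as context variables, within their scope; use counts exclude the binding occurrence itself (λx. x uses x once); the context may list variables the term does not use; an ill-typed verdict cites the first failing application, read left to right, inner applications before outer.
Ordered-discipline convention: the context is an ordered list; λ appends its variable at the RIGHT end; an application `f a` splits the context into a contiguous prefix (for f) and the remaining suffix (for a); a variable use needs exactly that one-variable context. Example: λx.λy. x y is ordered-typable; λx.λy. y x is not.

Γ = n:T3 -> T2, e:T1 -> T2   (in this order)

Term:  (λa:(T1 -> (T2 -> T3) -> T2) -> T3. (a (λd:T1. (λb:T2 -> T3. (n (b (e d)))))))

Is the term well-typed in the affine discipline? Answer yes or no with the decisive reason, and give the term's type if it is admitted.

yes — at most one use each (n, e, a, d, b); term : ((T1 -> (T2 -> T3) -> T2) -> T3) -> T3
use counts: n: 1; e: 1; a (λ-bound): 1; d (λ-bound): 1; b (λ-bound): 1
use order (left to right): a, n, b, e, d
typing: ✓ — ((T1 -> (T2 -> T3) -> T2) -> T3) -> T3
per-discipline verdicts: ordered ✗, linear ✓, affine ✓, relevant ✓, unrestricted ✓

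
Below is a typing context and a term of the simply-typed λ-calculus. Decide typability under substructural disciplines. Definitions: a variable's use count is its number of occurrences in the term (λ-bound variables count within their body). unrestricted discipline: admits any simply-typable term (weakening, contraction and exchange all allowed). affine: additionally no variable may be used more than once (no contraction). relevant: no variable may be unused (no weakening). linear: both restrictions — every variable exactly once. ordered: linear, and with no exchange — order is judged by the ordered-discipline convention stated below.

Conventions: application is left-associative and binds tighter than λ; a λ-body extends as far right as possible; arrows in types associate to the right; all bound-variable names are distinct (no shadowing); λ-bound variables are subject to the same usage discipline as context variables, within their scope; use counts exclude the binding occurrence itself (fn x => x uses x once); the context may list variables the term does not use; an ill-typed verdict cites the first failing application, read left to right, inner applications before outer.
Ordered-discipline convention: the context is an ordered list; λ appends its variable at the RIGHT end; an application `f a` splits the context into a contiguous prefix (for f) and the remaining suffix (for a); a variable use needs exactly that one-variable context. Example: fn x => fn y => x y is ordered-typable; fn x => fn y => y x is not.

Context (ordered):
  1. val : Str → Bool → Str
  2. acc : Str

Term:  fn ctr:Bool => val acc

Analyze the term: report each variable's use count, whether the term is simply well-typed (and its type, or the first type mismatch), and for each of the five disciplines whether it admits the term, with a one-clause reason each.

counts: val: 1; acc: 1; ctr (bound): 0
use order (left to right): val, acc
typing: well-typed at Bool → Bool → Str
ordered ✗ (needs weakening: ctr unused)
linear ✗ (needs weakening: ctr unused)
affine ✓ (at most one use each (val, acc, ctr))
relevant ✗ (needs weakening: ctr unused)
unrestricted ✓ (simply typable at Bool → Bool → Str; W, C, E all held)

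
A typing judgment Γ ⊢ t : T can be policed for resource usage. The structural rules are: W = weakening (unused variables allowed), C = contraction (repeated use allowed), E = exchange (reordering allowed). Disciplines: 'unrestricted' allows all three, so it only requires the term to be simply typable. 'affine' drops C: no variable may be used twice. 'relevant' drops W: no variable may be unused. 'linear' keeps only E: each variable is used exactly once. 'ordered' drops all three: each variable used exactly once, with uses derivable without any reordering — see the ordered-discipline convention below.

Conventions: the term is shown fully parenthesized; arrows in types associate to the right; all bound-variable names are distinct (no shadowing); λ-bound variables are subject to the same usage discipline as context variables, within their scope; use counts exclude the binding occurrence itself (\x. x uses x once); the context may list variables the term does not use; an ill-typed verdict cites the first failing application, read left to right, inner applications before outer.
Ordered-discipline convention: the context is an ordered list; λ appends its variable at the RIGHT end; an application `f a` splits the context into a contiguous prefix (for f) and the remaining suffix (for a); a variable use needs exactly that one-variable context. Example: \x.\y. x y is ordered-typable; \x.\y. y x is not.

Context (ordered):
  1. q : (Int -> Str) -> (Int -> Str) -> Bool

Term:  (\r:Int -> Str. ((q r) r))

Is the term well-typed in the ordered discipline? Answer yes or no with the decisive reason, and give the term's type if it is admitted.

no — uses contraction: r ×2
usage: q ×1; r [bound] ×2
left-to-right use order: q, r, r
typing: well-typed — term : (Int -> Str) -> Bool
summary: ordered ✗ · linear ✗ · affine ✗ · relevant ✓ · unrestricted ✓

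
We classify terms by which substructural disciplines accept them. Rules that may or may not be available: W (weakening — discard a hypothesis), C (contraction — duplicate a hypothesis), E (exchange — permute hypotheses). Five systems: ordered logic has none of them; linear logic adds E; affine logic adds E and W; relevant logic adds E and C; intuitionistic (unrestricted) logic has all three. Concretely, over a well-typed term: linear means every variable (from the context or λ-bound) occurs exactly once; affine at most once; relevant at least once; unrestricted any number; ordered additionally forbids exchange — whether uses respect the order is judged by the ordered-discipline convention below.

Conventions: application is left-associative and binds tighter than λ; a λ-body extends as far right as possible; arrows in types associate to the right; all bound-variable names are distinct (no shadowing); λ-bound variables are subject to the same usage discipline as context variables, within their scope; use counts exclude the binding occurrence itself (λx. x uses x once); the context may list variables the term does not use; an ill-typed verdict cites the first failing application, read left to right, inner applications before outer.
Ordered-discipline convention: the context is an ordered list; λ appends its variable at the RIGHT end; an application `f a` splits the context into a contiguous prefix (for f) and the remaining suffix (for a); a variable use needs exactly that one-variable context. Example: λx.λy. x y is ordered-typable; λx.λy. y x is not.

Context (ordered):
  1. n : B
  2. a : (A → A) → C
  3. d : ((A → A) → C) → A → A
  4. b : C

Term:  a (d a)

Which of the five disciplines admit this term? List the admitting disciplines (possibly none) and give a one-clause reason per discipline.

admitting disciplines: unrestricted
variable uses: n=0; a=2; d=1; b=0
left-to-right use order: a, d, a
typing: well-typed — term : C
ordered ✗ (a ×2 used more than once (contraction); needs weakening: n, b unused)
linear ✗ (a ×2 used more than once (contraction); needs weakening: n, b unused)
affine ✗ (a ×2 used more than once (contraction))
relevant ✗ (needs weakening: n, b unused)
unrestricted ✓ (well-typed at C; no restrictions here)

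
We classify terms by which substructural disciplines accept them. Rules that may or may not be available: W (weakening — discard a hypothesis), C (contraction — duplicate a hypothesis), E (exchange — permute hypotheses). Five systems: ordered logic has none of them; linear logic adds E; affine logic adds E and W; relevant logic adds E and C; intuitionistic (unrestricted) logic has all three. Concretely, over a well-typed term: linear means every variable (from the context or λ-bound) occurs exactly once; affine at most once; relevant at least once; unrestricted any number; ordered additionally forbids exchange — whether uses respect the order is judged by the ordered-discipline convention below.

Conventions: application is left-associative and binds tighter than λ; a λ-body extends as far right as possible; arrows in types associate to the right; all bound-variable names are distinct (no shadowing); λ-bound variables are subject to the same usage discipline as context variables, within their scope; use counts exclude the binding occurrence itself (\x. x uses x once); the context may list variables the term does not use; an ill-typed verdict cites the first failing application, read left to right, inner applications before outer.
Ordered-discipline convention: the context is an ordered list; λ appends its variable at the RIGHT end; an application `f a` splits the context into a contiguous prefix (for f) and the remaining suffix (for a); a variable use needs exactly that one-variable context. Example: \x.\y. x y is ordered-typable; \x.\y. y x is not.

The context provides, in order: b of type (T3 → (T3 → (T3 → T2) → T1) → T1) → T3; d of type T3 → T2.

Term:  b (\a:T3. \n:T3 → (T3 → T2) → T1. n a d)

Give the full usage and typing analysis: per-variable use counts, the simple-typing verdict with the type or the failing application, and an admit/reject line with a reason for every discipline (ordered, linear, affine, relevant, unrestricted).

counts: b: 1; d: 1; a [bound]: 1; n [bound]: 1
order of uses: b, n, a, d
typing: ✓ — T3
ordered: ✗ — needs exchange: uses follow b, n, a, d
linear: ✓ — b, d, a, n: one use apiece
affine: ✓ — none of b, d, a, n used more than once
relevant: ✓ — none of b, d, a, n goes unused
unrestricted: ✓ — typability at T3 is all that's needed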